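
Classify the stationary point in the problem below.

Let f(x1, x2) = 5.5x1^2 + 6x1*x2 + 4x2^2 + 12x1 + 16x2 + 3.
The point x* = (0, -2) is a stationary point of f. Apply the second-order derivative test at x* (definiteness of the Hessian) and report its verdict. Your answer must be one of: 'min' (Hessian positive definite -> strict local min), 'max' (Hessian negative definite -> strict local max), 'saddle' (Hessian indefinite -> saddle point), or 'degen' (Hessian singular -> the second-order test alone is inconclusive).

Compute the Hessian H = grad^2 f:
  H = [[11, 6], [6, 8]]
Verify stationarity: grad f(x*) = H x* + g = (0, 0).
Eigenvalues of H: 3.3153, 15.6847.
Both eigenvalues > 0, so H is positive definite -> x* is a strict local min.

min


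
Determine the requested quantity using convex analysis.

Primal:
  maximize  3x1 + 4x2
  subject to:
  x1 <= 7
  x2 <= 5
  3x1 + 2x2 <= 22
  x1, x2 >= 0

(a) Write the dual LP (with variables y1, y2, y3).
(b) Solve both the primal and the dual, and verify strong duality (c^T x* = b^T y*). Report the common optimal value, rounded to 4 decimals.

The standard primal-dual pair for 'max c^T x s.t. A x <= b, x >= 0' is:
  Dual:  min b^T y  s.t.  A^T y >= c,  y >= 0.

So the dual LP is:
  minimize  7y1 + 5y2 + 22y3
  subject to:
    y1 + 3y3 >= 3
    y2 + 2y3 >= 4
    y1, y2, y3 >= 0

Solving the primal: x* = (4, 5).
  primal value c^T x* = 32.
Solving the dual: y* = (0, 2, 1).
  dual value b^T y* = 32.
Strong duality: c^T x* = b^T y*. Confirmed.

32


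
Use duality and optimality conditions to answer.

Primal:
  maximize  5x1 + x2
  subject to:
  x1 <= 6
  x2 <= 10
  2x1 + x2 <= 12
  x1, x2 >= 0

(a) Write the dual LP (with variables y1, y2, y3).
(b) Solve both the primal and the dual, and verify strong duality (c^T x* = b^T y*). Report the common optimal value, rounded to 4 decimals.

The standard primal-dual pair for 'max c^T x s.t. A x <= b, x >= 0' is:
  Dual:  min b^T y  s.t.  A^T y >= c,  y >= 0.

So the dual LP is:
  minimize  6y1 + 10y2 + 12y3
  subject to:
    y1 + 2y3 >= 5
    y2 + y3 >= 1
    y1, y2, y3 >= 0

Solving the primal: x* = (6, 0).
  primal value c^T x* = 30.
Solving the dual: y* = (3, 0, 1).
  dual value b^T y* = 30.
Strong duality: c^T x* = b^T y*. Confirmed.

30


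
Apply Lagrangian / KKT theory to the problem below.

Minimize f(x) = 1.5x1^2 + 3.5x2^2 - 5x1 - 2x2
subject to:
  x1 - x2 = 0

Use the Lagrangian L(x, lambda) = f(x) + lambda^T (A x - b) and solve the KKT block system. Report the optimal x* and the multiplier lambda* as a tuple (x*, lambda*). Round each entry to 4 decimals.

Form the Lagrangian:
  L(x, lambda) = (1/2) x^T Q x + c^T x + lambda^T (A x - b)
Stationarity (grad_x L = 0): Q x + c + A^T lambda = 0.
Primal feasibility: A x = b.

This gives the KKT block system:
  [ Q   A^T ] [ x     ]   [-c ]
  [ A    0  ] [ lambda ] = [ b ]

Solving the linear system:
  x*      = (0.7, 0.7)
  lambda* = (2.9)
  f(x*)   = -2.45

x* = (0.7, 0.7), lambda* = (2.9)


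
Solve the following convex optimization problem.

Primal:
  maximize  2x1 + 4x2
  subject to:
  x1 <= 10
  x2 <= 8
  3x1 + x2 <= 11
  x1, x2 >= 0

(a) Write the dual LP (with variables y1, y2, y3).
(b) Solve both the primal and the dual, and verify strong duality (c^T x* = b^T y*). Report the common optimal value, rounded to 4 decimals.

The standard primal-dual pair for 'max c^T x s.t. A x <= b, x >= 0' is:
  Dual:  min b^T y  s.t.  A^T y >= c,  y >= 0.

So the dual LP is:
  minimize  10y1 + 8y2 + 11y3
  subject to:
    y1 + 3y3 >= 2
    y2 + y3 >= 4
    y1, y2, y3 >= 0

Solving the primal: x* = (1, 8).
  primal value c^T x* = 34.
Solving the dual: y* = (0, 3.3333, 0.6667).
  dual value b^T y* = 34.
Strong duality: c^T x* = b^T y*. Confirmed.

34


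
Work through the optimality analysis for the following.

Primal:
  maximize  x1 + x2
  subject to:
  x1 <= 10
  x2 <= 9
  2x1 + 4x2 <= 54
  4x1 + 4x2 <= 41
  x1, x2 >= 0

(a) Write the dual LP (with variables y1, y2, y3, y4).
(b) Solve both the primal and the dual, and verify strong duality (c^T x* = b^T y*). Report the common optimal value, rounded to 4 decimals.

The standard primal-dual pair for 'max c^T x s.t. A x <= b, x >= 0' is:
  Dual:  min b^T y  s.t.  A^T y >= c,  y >= 0.

So the dual LP is:
  minimize  10y1 + 9y2 + 54y3 + 41y4
  subject to:
    y1 + 2y3 + 4y4 >= 1
    y2 + 4y3 + 4y4 >= 1
    y1, y2, y3, y4 >= 0

Solving the primal: x* = (10, 0.25).
  primal value c^T x* = 10.25.
Solving the dual: y* = (0, 0, 0, 0.25).
  dual value b^T y* = 10.25.
Strong duality: c^T x* = b^T y*. Confirmed.

10.25


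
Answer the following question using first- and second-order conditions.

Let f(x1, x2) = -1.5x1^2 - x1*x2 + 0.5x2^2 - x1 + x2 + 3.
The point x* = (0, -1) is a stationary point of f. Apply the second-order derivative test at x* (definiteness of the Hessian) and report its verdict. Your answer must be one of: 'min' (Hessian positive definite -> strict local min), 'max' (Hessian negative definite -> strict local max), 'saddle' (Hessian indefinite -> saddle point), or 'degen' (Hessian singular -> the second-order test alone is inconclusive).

Compute the Hessian H = grad^2 f:
  H = [[-3, -1], [-1, 1]]
Verify stationarity: grad f(x*) = H x* + g = (0, 0).
Eigenvalues of H: -3.2361, 1.2361.
Eigenvalues have mixed signs, so H is indefinite -> x* is a saddle point.

saddle


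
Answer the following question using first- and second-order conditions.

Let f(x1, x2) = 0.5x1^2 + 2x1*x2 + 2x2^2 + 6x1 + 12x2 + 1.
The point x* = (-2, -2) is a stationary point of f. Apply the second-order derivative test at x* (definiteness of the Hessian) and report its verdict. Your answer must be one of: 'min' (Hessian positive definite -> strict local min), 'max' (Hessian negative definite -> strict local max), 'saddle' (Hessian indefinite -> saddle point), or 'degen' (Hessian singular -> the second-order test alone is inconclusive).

Compute the Hessian H = grad^2 f:
  H = [[1, 2], [2, 4]]
Verify stationarity: grad f(x*) = H x* + g = (0, 0).
Eigenvalues of H: 0, 5.
H has a zero eigenvalue (singular; positive semidefinite but not definite), so H is neither positive definite, negative definite, nor indefinite. The second-order test alone is inconclusive -> degen.
(Indeed, f is constant along the null direction of H through x*, so x* is not a strict local extremum.)

degen


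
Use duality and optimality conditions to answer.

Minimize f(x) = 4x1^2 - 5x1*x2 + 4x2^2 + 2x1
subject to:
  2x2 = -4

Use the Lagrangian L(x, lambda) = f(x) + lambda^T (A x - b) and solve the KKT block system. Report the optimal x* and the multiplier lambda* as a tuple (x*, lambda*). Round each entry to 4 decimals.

Form the Lagrangian:
  L(x, lambda) = (1/2) x^T Q x + c^T x + lambda^T (A x - b)
Stationarity (grad_x L = 0): Q x + c + A^T lambda = 0.
Primal feasibility: A x = b.

This gives the KKT block system:
  [ Q   A^T ] [ x     ]   [-c ]
  [ A    0  ] [ lambda ] = [ b ]

Solving the linear system:
  x*      = (-1.5, -2)
  lambda* = (4.25)
  f(x*)   = 7

x* = (-1.5, -2), lambda* = (4.25)


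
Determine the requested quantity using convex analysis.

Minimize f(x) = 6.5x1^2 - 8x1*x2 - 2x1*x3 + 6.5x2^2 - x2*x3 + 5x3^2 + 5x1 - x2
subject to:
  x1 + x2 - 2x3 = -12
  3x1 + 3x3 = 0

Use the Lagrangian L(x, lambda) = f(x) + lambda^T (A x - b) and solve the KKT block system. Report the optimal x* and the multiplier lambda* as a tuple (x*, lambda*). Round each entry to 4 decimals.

Form the Lagrangian:
  L(x, lambda) = (1/2) x^T Q x + c^T x + lambda^T (A x - b)
Stationarity (grad_x L = 0): Q x + c + A^T lambda = 0.
Primal feasibility: A x = b.

This gives the KKT block system:
  [ Q   A^T ] [ x     ]   [-c ]
  [ A    0  ] [ lambda ] = [ b ]

Solving the linear system:
  x*      = (-3.0108, -2.9677, 3.0108)
  lambda* = (18.5054, -0.6953)
  f(x*)   = 104.9892

x* = (-3.0108, -2.9677, 3.0108), lambda* = (18.5054, -0.6953)


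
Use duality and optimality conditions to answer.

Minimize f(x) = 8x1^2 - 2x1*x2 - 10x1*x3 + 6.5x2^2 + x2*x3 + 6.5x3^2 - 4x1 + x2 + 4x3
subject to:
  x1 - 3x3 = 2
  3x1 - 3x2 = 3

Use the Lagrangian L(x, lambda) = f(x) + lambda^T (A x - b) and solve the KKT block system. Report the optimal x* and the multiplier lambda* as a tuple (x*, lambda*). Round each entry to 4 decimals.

Form the Lagrangian:
  L(x, lambda) = (1/2) x^T Q x + c^T x + lambda^T (A x - b)
Stationarity (grad_x L = 0): Q x + c + A^T lambda = 0.
Primal feasibility: A x = b.

This gives the KKT block system:
  [ Q   A^T ] [ x     ]   [-c ]
  [ A    0  ] [ lambda ] = [ b ]

Solving the linear system:
  x*      = (0.4837, -0.5163, -0.5054)
  lambda* = (-2.6413, -2.3949)
  f(x*)   = 3.9973

x* = (0.4837, -0.5163, -0.5054), lambda* = (-2.6413, -2.3949)


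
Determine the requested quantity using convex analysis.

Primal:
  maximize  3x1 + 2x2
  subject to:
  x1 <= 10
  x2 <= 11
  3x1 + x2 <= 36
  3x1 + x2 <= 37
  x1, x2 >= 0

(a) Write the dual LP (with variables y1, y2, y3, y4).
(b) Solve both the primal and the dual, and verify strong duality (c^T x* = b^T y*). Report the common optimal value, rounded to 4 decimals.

The standard primal-dual pair for 'max c^T x s.t. A x <= b, x >= 0' is:
  Dual:  min b^T y  s.t.  A^T y >= c,  y >= 0.

So the dual LP is:
  minimize  10y1 + 11y2 + 36y3 + 37y4
  subject to:
    y1 + 3y3 + 3y4 >= 3
    y2 + y3 + y4 >= 2
    y1, y2, y3, y4 >= 0

Solving the primal: x* = (8.3333, 11).
  primal value c^T x* = 47.
Solving the dual: y* = (0, 1, 1, 0).
  dual value b^T y* = 47.
Strong duality: c^T x* = b^T y*. Confirmed.

47


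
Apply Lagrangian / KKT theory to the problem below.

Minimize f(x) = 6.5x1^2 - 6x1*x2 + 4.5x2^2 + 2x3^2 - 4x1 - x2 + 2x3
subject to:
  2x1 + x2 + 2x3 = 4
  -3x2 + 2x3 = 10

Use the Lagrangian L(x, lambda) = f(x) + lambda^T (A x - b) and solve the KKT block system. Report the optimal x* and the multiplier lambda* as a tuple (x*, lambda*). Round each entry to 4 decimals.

Form the Lagrangian:
  L(x, lambda) = (1/2) x^T Q x + c^T x + lambda^T (A x - b)
Stationarity (grad_x L = 0): Q x + c + A^T lambda = 0.
Primal feasibility: A x = b.

This gives the KKT block system:
  [ Q   A^T ] [ x     ]   [-c ]
  [ A    0  ] [ lambda ] = [ b ]

Solving the linear system:
  x*      = (-0.1064, -1.4468, 2.8298)
  lambda* = (-1.6489, -5.0106)
  f(x*)   = 32.117

x* = (-0.1064, -1.4468, 2.8298), lambda* = (-1.6489, -5.0106)


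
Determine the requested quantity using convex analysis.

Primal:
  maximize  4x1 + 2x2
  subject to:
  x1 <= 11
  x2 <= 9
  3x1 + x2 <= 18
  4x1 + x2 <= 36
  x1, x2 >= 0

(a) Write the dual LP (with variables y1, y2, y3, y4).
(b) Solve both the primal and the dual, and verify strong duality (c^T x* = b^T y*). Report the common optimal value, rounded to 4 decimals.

The standard primal-dual pair for 'max c^T x s.t. A x <= b, x >= 0' is:
  Dual:  min b^T y  s.t.  A^T y >= c,  y >= 0.

So the dual LP is:
  minimize  11y1 + 9y2 + 18y3 + 36y4
  subject to:
    y1 + 3y3 + 4y4 >= 4
    y2 + y3 + y4 >= 2
    y1, y2, y3, y4 >= 0

Solving the primal: x* = (3, 9).
  primal value c^T x* = 30.
Solving the dual: y* = (0, 0.6667, 1.3333, 0).
  dual value b^T y* = 30.
Strong duality: c^T x* = b^T y*. Confirmed.

30


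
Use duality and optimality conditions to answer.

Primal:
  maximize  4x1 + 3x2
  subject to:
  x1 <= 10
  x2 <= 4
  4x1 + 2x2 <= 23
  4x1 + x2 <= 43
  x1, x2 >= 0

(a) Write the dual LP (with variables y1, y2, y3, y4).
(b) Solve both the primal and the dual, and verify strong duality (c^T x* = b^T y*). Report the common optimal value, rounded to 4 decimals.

The standard primal-dual pair for 'max c^T x s.t. A x <= b, x >= 0' is:
  Dual:  min b^T y  s.t.  A^T y >= c,  y >= 0.

So the dual LP is:
  minimize  10y1 + 4y2 + 23y3 + 43y4
  subject to:
    y1 + 4y3 + 4y4 >= 4
    y2 + 2y3 + y4 >= 3
    y1, y2, y3, y4 >= 0

Solving the primal: x* = (3.75, 4).
  primal value c^T x* = 27.
Solving the dual: y* = (0, 1, 1, 0).
  dual value b^T y* = 27.
Strong duality: c^T x* = b^T y*. Confirmed.

27


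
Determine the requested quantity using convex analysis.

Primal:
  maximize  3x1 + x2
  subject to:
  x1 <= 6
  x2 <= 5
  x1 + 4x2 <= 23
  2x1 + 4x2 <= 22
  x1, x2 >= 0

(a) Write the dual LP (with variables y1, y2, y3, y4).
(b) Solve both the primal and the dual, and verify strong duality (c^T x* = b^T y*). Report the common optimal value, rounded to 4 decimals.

The standard primal-dual pair for 'max c^T x s.t. A x <= b, x >= 0' is:
  Dual:  min b^T y  s.t.  A^T y >= c,  y >= 0.

So the dual LP is:
  minimize  6y1 + 5y2 + 23y3 + 22y4
  subject to:
    y1 + y3 + 2y4 >= 3
    y2 + 4y3 + 4y4 >= 1
    y1, y2, y3, y4 >= 0

Solving the primal: x* = (6, 2.5).
  primal value c^T x* = 20.5.
Solving the dual: y* = (2.5, 0, 0, 0.25).
  dual value b^T y* = 20.5.
Strong duality: c^T x* = b^T y*. Confirmed.

20.5


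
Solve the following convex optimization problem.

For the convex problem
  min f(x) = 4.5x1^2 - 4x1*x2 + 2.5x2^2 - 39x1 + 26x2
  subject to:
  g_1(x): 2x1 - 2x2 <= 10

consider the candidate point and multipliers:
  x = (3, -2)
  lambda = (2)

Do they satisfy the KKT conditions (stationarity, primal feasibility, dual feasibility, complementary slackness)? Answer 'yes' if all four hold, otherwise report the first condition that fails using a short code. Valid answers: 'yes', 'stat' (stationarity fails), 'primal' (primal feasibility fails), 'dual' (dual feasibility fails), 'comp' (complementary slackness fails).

Gradient of f: grad f(x) = Q x + c = (-4, 4)
Constraint values g_i(x) = a_i^T x - b_i:
  g_1((3, -2)) = 0
Stationarity residual: grad f(x) + sum_i lambda_i a_i = (0, 0)
  -> stationarity OK
Primal feasibility (all g_i <= 0): OK
Dual feasibility (all lambda_i >= 0): OK
Complementary slackness (lambda_i * g_i(x) = 0 for all i): OK

Verdict: yes, KKT holds.

yes


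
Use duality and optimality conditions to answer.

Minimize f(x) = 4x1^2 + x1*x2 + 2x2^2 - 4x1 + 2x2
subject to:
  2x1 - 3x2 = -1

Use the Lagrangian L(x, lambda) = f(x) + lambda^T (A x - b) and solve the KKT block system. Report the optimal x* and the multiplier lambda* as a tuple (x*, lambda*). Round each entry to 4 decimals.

Form the Lagrangian:
  L(x, lambda) = (1/2) x^T Q x + c^T x + lambda^T (A x - b)
Stationarity (grad_x L = 0): Q x + c + A^T lambda = 0.
Primal feasibility: A x = b.

This gives the KKT block system:
  [ Q   A^T ] [ x     ]   [-c ]
  [ A    0  ] [ lambda ] = [ b ]

Solving the linear system:
  x*      = (0.13, 0.42)
  lambda* = (1.27)
  f(x*)   = 0.795

x* = (0.13, 0.42), lambda* = (1.27)


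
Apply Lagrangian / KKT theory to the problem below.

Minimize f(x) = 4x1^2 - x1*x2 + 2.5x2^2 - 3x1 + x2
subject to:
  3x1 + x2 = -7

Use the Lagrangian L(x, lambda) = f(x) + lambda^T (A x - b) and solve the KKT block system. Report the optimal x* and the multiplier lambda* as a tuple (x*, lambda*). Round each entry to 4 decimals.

Form the Lagrangian:
  L(x, lambda) = (1/2) x^T Q x + c^T x + lambda^T (A x - b)
Stationarity (grad_x L = 0): Q x + c + A^T lambda = 0.
Primal feasibility: A x = b.

This gives the KKT block system:
  [ Q   A^T ] [ x     ]   [-c ]
  [ A    0  ] [ lambda ] = [ b ]

Solving the linear system:
  x*      = (-1.7966, -1.6102)
  lambda* = (5.2542)
  f(x*)   = 20.2797

x* = (-1.7966, -1.6102), lambda* = (5.2542)


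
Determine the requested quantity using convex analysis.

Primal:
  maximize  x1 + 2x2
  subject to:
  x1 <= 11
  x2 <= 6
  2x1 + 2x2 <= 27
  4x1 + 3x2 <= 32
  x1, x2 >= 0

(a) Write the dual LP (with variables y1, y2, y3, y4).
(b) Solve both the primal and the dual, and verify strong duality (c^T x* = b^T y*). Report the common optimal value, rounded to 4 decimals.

The standard primal-dual pair for 'max c^T x s.t. A x <= b, x >= 0' is:
  Dual:  min b^T y  s.t.  A^T y >= c,  y >= 0.

So the dual LP is:
  minimize  11y1 + 6y2 + 27y3 + 32y4
  subject to:
    y1 + 2y3 + 4y4 >= 1
    y2 + 2y3 + 3y4 >= 2
    y1, y2, y3, y4 >= 0

Solving the primal: x* = (3.5, 6).
  primal value c^T x* = 15.5.
Solving the dual: y* = (0, 1.25, 0, 0.25).
  dual value b^T y* = 15.5.
Strong duality: c^T x* = b^T y*. Confirmed.

15.5


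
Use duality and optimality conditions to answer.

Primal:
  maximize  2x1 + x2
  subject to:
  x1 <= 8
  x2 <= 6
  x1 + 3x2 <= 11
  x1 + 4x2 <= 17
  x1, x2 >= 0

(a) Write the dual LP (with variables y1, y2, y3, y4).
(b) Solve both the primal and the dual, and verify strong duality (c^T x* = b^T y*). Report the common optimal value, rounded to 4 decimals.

The standard primal-dual pair for 'max c^T x s.t. A x <= b, x >= 0' is:
  Dual:  min b^T y  s.t.  A^T y >= c,  y >= 0.

So the dual LP is:
  minimize  8y1 + 6y2 + 11y3 + 17y4
  subject to:
    y1 + y3 + y4 >= 2
    y2 + 3y3 + 4y4 >= 1
    y1, y2, y3, y4 >= 0

Solving the primal: x* = (8, 1).
  primal value c^T x* = 17.
Solving the dual: y* = (1.6667, 0, 0.3333, 0).
  dual value b^T y* = 17.
Strong duality: c^T x* = b^T y*. Confirmed.

17


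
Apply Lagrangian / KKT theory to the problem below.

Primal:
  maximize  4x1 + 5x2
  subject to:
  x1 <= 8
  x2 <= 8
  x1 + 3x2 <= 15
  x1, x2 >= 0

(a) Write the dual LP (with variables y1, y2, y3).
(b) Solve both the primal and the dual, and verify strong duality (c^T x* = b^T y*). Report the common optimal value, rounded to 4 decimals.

The standard primal-dual pair for 'max c^T x s.t. A x <= b, x >= 0' is:
  Dual:  min b^T y  s.t.  A^T y >= c,  y >= 0.

So the dual LP is:
  minimize  8y1 + 8y2 + 15y3
  subject to:
    y1 + y3 >= 4
    y2 + 3y3 >= 5
    y1, y2, y3 >= 0

Solving the primal: x* = (8, 2.3333).
  primal value c^T x* = 43.6667.
Solving the dual: y* = (2.3333, 0, 1.6667).
  dual value b^T y* = 43.6667.
Strong duality: c^T x* = b^T y*. Confirmed.

43.6667


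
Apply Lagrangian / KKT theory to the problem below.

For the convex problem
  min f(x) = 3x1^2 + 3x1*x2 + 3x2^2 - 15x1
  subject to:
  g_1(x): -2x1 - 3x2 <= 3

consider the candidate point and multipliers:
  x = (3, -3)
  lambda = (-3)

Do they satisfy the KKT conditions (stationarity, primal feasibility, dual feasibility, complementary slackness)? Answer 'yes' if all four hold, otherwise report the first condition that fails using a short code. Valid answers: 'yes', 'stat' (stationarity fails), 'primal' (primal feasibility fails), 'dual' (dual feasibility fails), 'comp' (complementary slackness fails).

Gradient of f: grad f(x) = Q x + c = (-6, -9)
Constraint values g_i(x) = a_i^T x - b_i:
  g_1((3, -3)) = 0
Stationarity residual: grad f(x) + sum_i lambda_i a_i = (0, 0)
  -> stationarity OK
Primal feasibility (all g_i <= 0): OK
Dual feasibility (all lambda_i >= 0): FAILS
Complementary slackness (lambda_i * g_i(x) = 0 for all i): OK

Verdict: the first failing condition is dual_feasibility -> dual.

dual


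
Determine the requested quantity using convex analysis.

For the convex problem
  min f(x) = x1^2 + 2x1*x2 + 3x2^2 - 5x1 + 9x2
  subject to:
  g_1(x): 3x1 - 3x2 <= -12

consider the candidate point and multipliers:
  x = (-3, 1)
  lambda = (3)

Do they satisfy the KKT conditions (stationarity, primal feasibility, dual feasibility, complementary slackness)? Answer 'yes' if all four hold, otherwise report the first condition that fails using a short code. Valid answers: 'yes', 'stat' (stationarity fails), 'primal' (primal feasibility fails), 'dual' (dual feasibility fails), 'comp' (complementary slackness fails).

Gradient of f: grad f(x) = Q x + c = (-9, 9)
Constraint values g_i(x) = a_i^T x - b_i:
  g_1((-3, 1)) = 0
Stationarity residual: grad f(x) + sum_i lambda_i a_i = (0, 0)
  -> stationarity OK
Primal feasibility (all g_i <= 0): OK
Dual feasibility (all lambda_i >= 0): OK
Complementary slackness (lambda_i * g_i(x) = 0 for all i): OK

Verdict: yes, KKT holds.

yes


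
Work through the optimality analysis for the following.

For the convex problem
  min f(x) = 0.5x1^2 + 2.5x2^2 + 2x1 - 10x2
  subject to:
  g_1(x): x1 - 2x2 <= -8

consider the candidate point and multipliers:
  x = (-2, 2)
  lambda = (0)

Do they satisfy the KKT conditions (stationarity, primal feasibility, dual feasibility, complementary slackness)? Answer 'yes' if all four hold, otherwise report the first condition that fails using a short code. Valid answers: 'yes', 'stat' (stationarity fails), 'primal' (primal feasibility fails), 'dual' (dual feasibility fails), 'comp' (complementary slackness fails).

Gradient of f: grad f(x) = Q x + c = (0, 0)
Constraint values g_i(x) = a_i^T x - b_i:
  g_1((-2, 2)) = 2
Stationarity residual: grad f(x) + sum_i lambda_i a_i = (0, 0)
  -> stationarity OK
Primal feasibility (all g_i <= 0): FAILS
Dual feasibility (all lambda_i >= 0): OK
Complementary slackness (lambda_i * g_i(x) = 0 for all i): OK

Verdict: the first failing condition is primal_feasibility -> primal.

primal


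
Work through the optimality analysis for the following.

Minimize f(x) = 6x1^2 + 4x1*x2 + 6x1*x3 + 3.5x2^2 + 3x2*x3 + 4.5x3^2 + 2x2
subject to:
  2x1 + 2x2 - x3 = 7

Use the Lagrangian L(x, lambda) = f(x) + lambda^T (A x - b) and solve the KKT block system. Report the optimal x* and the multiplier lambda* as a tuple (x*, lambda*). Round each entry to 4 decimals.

Form the Lagrangian:
  L(x, lambda) = (1/2) x^T Q x + c^T x + lambda^T (A x - b)
Stationarity (grad_x L = 0): Q x + c + A^T lambda = 0.
Primal feasibility: A x = b.

This gives the KKT block system:
  [ Q   A^T ] [ x     ]   [-c ]
  [ A    0  ] [ lambda ] = [ b ]

Solving the linear system:
  x*      = (1.3926, 1.1678, -1.8792)
  lambda* = (-5.0537)
  f(x*)   = 18.8557

x* = (1.3926, 1.1678, -1.8792), lambda* = (-5.0537)


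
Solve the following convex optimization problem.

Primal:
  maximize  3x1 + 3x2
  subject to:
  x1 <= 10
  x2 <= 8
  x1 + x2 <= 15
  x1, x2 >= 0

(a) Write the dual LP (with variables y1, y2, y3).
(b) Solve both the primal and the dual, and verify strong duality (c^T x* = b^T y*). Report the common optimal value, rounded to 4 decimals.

The standard primal-dual pair for 'max c^T x s.t. A x <= b, x >= 0' is:
  Dual:  min b^T y  s.t.  A^T y >= c,  y >= 0.

So the dual LP is:
  minimize  10y1 + 8y2 + 15y3
  subject to:
    y1 + y3 >= 3
    y2 + y3 >= 3
    y1, y2, y3 >= 0

Solving the primal: x* = (7, 8).
  primal value c^T x* = 45.
Solving the dual: y* = (0, 0, 3).
  dual value b^T y* = 45.
Strong duality: c^T x* = b^T y*. Confirmed.

45


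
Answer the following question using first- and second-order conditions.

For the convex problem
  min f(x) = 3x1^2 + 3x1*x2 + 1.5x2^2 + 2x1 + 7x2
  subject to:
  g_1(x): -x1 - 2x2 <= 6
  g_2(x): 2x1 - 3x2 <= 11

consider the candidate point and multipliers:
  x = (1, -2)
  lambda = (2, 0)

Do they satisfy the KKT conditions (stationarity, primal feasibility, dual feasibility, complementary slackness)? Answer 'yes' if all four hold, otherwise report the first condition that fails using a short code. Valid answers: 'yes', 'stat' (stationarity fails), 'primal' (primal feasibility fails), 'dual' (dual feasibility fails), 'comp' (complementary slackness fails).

Gradient of f: grad f(x) = Q x + c = (2, 4)
Constraint values g_i(x) = a_i^T x - b_i:
  g_1((1, -2)) = -3
  g_2((1, -2)) = -3
Stationarity residual: grad f(x) + sum_i lambda_i a_i = (0, 0)
  -> stationarity OK
Primal feasibility (all g_i <= 0): OK
Dual feasibility (all lambda_i >= 0): OK
Complementary slackness (lambda_i * g_i(x) = 0 for all i): FAILS

Verdict: the first failing condition is complementary_slackness -> comp.

comp


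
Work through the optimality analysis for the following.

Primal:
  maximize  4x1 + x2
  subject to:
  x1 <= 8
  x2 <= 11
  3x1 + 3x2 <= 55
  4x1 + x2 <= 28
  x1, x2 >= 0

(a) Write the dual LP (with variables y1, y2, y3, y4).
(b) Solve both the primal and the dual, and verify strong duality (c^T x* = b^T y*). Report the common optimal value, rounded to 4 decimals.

The standard primal-dual pair for 'max c^T x s.t. A x <= b, x >= 0' is:
  Dual:  min b^T y  s.t.  A^T y >= c,  y >= 0.

So the dual LP is:
  minimize  8y1 + 11y2 + 55y3 + 28y4
  subject to:
    y1 + 3y3 + 4y4 >= 4
    y2 + 3y3 + y4 >= 1
    y1, y2, y3, y4 >= 0

Solving the primal: x* = (7, 0).
  primal value c^T x* = 28.
Solving the dual: y* = (0, 0, 0, 1).
  dual value b^T y* = 28.
Strong duality: c^T x* = b^T y*. Confirmed.

28


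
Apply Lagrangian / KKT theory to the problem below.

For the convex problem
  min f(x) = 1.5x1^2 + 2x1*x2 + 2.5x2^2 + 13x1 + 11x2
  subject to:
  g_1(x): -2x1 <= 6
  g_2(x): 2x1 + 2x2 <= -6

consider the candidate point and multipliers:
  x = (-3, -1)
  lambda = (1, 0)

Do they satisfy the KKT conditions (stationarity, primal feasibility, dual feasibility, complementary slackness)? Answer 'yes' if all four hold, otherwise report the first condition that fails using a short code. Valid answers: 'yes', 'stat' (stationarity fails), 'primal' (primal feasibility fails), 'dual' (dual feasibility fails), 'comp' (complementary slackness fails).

Gradient of f: grad f(x) = Q x + c = (2, 0)
Constraint values g_i(x) = a_i^T x - b_i:
  g_1((-3, -1)) = 0
  g_2((-3, -1)) = -2
Stationarity residual: grad f(x) + sum_i lambda_i a_i = (0, 0)
  -> stationarity OK
Primal feasibility (all g_i <= 0): OK
Dual feasibility (all lambda_i >= 0): OK
Complementary slackness (lambda_i * g_i(x) = 0 for all i): OK

Verdict: yes, KKT holds.

yes


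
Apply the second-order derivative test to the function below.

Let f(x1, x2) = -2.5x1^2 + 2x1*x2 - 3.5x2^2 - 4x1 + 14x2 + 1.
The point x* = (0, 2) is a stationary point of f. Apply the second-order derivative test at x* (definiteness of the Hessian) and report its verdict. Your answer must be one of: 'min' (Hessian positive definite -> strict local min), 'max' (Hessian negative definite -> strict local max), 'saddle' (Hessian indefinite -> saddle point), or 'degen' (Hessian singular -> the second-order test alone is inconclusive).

Compute the Hessian H = grad^2 f:
  H = [[-5, 2], [2, -7]]
Verify stationarity: grad f(x*) = H x* + g = (0, 0).
Eigenvalues of H: -8.2361, -3.7639.
Both eigenvalues < 0, so H is negative definite -> x* is a strict local max.

max


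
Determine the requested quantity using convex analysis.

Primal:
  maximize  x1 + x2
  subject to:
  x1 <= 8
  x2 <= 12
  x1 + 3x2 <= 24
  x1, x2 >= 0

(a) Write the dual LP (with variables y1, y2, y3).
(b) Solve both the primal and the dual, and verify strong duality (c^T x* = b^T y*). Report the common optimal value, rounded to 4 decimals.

The standard primal-dual pair for 'max c^T x s.t. A x <= b, x >= 0' is:
  Dual:  min b^T y  s.t.  A^T y >= c,  y >= 0.

So the dual LP is:
  minimize  8y1 + 12y2 + 24y3
  subject to:
    y1 + y3 >= 1
    y2 + 3y3 >= 1
    y1, y2, y3 >= 0

Solving the primal: x* = (8, 5.3333).
  primal value c^T x* = 13.3333.
Solving the dual: y* = (0.6667, 0, 0.3333).
  dual value b^T y* = 13.3333.
Strong duality: c^T x* = b^T y*. Confirmed.

13.3333


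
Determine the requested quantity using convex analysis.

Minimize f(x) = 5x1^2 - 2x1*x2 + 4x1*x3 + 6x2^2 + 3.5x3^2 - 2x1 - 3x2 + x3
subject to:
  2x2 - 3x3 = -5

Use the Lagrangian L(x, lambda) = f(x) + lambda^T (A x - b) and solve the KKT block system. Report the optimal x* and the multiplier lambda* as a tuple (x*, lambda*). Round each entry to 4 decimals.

Form the Lagrangian:
  L(x, lambda) = (1/2) x^T Q x + c^T x + lambda^T (A x - b)
Stationarity (grad_x L = 0): Q x + c + A^T lambda = 0.
Primal feasibility: A x = b.

This gives the KKT block system:
  [ Q   A^T ] [ x     ]   [-c ]
  [ A    0  ] [ lambda ] = [ b ]

Solving the linear system:
  x*      = (-0.444, -0.3407, 1.4395)
  lambda* = (3.1003)
  f(x*)   = 9.4255

x* = (-0.444, -0.3407, 1.4395), lambda* = (3.1003)


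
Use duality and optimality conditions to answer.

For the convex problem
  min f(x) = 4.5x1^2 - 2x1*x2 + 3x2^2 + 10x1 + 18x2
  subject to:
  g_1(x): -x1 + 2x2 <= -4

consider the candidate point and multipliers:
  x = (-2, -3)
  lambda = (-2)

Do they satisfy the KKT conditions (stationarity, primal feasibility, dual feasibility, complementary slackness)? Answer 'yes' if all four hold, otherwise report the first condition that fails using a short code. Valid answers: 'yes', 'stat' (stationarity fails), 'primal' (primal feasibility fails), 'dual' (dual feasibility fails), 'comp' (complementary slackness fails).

Gradient of f: grad f(x) = Q x + c = (-2, 4)
Constraint values g_i(x) = a_i^T x - b_i:
  g_1((-2, -3)) = 0
Stationarity residual: grad f(x) + sum_i lambda_i a_i = (0, 0)
  -> stationarity OK
Primal feasibility (all g_i <= 0): OK
Dual feasibility (all lambda_i >= 0): FAILS
Complementary slackness (lambda_i * g_i(x) = 0 for all i): OK

Verdict: the first failing condition is dual_feasibility -> dual.

dual


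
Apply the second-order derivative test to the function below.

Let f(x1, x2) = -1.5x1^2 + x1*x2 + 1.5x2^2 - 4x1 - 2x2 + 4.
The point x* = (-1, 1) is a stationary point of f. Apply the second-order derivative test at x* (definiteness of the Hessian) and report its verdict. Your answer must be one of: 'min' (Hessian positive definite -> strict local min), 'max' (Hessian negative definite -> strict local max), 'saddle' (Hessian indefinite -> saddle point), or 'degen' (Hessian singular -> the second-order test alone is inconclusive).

Compute the Hessian H = grad^2 f:
  H = [[-3, 1], [1, 3]]
Verify stationarity: grad f(x*) = H x* + g = (0, 0).
Eigenvalues of H: -3.1623, 3.1623.
Eigenvalues have mixed signs, so H is indefinite -> x* is a saddle point.

saddle


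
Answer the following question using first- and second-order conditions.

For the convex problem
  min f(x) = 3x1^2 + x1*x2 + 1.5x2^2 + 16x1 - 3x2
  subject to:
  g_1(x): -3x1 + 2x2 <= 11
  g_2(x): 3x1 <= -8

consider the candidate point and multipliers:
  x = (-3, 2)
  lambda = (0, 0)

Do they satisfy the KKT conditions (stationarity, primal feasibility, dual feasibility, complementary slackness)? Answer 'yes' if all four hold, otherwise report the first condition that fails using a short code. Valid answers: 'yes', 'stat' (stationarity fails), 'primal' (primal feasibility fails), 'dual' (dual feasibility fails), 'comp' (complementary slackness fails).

Gradient of f: grad f(x) = Q x + c = (0, 0)
Constraint values g_i(x) = a_i^T x - b_i:
  g_1((-3, 2)) = 2
  g_2((-3, 2)) = -1
Stationarity residual: grad f(x) + sum_i lambda_i a_i = (0, 0)
  -> stationarity OK
Primal feasibility (all g_i <= 0): FAILS
Dual feasibility (all lambda_i >= 0): OK
Complementary slackness (lambda_i * g_i(x) = 0 for all i): OK

Verdict: the first failing condition is primal_feasibility -> primal.

primal


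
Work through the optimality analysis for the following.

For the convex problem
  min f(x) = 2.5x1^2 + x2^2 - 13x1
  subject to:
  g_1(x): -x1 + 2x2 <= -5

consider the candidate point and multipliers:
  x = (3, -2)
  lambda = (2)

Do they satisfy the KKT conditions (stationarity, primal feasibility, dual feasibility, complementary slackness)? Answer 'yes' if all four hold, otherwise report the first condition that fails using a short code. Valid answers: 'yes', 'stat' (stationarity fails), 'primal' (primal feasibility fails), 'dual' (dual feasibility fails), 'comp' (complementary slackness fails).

Gradient of f: grad f(x) = Q x + c = (2, -4)
Constraint values g_i(x) = a_i^T x - b_i:
  g_1((3, -2)) = -2
Stationarity residual: grad f(x) + sum_i lambda_i a_i = (0, 0)
  -> stationarity OK
Primal feasibility (all g_i <= 0): OK
Dual feasibility (all lambda_i >= 0): OK
Complementary slackness (lambda_i * g_i(x) = 0 for all i): FAILS

Verdict: the first failing condition is complementary_slackness -> comp.

comp


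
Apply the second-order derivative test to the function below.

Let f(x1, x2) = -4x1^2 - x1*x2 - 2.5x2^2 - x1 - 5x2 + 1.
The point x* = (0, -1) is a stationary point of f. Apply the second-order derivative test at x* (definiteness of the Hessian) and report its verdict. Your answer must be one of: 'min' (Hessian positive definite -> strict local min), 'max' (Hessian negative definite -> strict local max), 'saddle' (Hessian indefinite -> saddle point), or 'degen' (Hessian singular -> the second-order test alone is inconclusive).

Compute the Hessian H = grad^2 f:
  H = [[-8, -1], [-1, -5]]
Verify stationarity: grad f(x*) = H x* + g = (0, 0).
Eigenvalues of H: -8.3028, -4.6972.
Both eigenvalues < 0, so H is negative definite -> x* is a strict local max.

max


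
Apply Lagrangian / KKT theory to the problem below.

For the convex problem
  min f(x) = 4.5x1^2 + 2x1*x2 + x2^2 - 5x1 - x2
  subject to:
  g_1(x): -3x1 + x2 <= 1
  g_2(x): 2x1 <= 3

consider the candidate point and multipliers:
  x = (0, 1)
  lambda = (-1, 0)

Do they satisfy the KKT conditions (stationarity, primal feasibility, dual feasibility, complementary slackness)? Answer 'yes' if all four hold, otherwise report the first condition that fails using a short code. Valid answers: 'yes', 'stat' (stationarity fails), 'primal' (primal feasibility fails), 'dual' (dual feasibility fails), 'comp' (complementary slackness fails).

Gradient of f: grad f(x) = Q x + c = (-3, 1)
Constraint values g_i(x) = a_i^T x - b_i:
  g_1((0, 1)) = 0
  g_2((0, 1)) = -3
Stationarity residual: grad f(x) + sum_i lambda_i a_i = (0, 0)
  -> stationarity OK
Primal feasibility (all g_i <= 0): OK
Dual feasibility (all lambda_i >= 0): FAILS
Complementary slackness (lambda_i * g_i(x) = 0 for all i): OK

Verdict: the first failing condition is dual_feasibility -> dual.

dual


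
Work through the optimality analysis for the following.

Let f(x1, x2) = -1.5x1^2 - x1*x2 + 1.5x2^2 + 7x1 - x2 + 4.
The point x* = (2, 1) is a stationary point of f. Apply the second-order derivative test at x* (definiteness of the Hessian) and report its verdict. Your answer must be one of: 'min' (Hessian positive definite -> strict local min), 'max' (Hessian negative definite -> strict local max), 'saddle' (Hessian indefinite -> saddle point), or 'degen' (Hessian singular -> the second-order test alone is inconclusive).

Compute the Hessian H = grad^2 f:
  H = [[-3, -1], [-1, 3]]
Verify stationarity: grad f(x*) = H x* + g = (0, 0).
Eigenvalues of H: -3.1623, 3.1623.
Eigenvalues have mixed signs, so H is indefinite -> x* is a saddle point.

saddle


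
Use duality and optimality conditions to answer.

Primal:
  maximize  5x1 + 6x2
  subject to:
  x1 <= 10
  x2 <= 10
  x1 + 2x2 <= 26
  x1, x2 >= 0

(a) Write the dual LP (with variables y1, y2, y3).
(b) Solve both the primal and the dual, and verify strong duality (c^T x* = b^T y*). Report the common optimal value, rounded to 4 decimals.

The standard primal-dual pair for 'max c^T x s.t. A x <= b, x >= 0' is:
  Dual:  min b^T y  s.t.  A^T y >= c,  y >= 0.

So the dual LP is:
  minimize  10y1 + 10y2 + 26y3
  subject to:
    y1 + y3 >= 5
    y2 + 2y3 >= 6
    y1, y2, y3 >= 0

Solving the primal: x* = (10, 8).
  primal value c^T x* = 98.
Solving the dual: y* = (2, 0, 3).
  dual value b^T y* = 98.
Strong duality: c^T x* = b^T y*. Confirmed.

98


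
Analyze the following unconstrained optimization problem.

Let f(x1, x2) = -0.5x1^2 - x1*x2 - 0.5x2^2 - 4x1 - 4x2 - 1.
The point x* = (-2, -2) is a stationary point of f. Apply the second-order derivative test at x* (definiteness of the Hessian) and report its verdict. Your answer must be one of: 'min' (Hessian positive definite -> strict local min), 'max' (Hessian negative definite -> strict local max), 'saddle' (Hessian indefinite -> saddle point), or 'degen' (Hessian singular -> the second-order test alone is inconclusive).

Compute the Hessian H = grad^2 f:
  H = [[-1, -1], [-1, -1]]
Verify stationarity: grad f(x*) = H x* + g = (0, 0).
Eigenvalues of H: -2, 0.
H has a zero eigenvalue (singular; negative semidefinite but not definite), so H is neither positive definite, negative definite, nor indefinite. The second-order test alone is inconclusive -> degen.
(Indeed, f is constant along the null direction of H through x*, so x* is not a strict local extremum.)

degen


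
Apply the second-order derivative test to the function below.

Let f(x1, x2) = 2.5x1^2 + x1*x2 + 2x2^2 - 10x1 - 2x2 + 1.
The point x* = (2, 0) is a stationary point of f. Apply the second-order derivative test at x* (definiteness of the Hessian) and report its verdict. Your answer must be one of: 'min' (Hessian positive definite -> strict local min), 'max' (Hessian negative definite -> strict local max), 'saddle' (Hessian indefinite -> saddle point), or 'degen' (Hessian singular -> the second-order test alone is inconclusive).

Compute the Hessian H = grad^2 f:
  H = [[5, 1], [1, 4]]
Verify stationarity: grad f(x*) = H x* + g = (0, 0).
Eigenvalues of H: 3.382, 5.618.
Both eigenvalues > 0, so H is positive definite -> x* is a strict local min.

min


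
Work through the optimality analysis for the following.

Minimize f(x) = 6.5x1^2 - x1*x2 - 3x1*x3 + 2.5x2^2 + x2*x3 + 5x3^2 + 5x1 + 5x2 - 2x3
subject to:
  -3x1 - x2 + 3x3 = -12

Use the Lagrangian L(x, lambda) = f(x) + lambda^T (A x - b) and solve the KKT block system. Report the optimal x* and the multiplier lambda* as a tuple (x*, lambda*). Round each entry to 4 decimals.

Form the Lagrangian:
  L(x, lambda) = (1/2) x^T Q x + c^T x + lambda^T (A x - b)
Stationarity (grad_x L = 0): Q x + c + A^T lambda = 0.
Primal feasibility: A x = b.

This gives the KKT block system:
  [ Q   A^T ] [ x     ]   [-c ]
  [ A    0  ] [ lambda ] = [ b ]

Solving the linear system:
  x*      = (1.2672, 1.4818, -2.2389)
  lambda* = (8.9028)
  f(x*)   = 62.5283

x* = (1.2672, 1.4818, -2.2389), lambda* = (8.9028)


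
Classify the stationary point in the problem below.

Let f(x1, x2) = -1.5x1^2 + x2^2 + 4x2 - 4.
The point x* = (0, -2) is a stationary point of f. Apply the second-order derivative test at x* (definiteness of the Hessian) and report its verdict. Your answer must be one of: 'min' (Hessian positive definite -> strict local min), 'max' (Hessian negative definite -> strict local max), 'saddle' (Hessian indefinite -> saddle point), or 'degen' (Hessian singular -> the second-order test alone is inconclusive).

Compute the Hessian H = grad^2 f:
  H = [[-3, 0], [0, 2]]
Verify stationarity: grad f(x*) = H x* + g = (0, 0).
Eigenvalues of H: -3, 2.
Eigenvalues have mixed signs, so H is indefinite -> x* is a saddle point.

saddle


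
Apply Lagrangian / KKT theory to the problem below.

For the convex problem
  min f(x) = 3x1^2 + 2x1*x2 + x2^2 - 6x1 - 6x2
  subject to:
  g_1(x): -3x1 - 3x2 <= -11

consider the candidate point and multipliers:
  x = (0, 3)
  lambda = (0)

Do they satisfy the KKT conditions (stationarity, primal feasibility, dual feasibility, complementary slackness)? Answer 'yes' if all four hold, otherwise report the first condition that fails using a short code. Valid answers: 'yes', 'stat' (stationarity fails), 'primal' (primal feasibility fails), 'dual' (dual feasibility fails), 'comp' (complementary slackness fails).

Gradient of f: grad f(x) = Q x + c = (0, 0)
Constraint values g_i(x) = a_i^T x - b_i:
  g_1((0, 3)) = 2
Stationarity residual: grad f(x) + sum_i lambda_i a_i = (0, 0)
  -> stationarity OK
Primal feasibility (all g_i <= 0): FAILS
Dual feasibility (all lambda_i >= 0): OK
Complementary slackness (lambda_i * g_i(x) = 0 for all i): OK

Verdict: the first failing condition is primal_feasibility -> primal.

primal


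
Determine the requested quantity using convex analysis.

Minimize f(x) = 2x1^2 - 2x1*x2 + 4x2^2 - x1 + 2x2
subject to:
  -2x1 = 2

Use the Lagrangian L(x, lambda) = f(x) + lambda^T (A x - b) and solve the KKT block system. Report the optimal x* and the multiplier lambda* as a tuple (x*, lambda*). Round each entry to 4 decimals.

Form the Lagrangian:
  L(x, lambda) = (1/2) x^T Q x + c^T x + lambda^T (A x - b)
Stationarity (grad_x L = 0): Q x + c + A^T lambda = 0.
Primal feasibility: A x = b.

This gives the KKT block system:
  [ Q   A^T ] [ x     ]   [-c ]
  [ A    0  ] [ lambda ] = [ b ]

Solving the linear system:
  x*      = (-1, -0.5)
  lambda* = (-2)
  f(x*)   = 2

x* = (-1, -0.5), lambda* = (-2)


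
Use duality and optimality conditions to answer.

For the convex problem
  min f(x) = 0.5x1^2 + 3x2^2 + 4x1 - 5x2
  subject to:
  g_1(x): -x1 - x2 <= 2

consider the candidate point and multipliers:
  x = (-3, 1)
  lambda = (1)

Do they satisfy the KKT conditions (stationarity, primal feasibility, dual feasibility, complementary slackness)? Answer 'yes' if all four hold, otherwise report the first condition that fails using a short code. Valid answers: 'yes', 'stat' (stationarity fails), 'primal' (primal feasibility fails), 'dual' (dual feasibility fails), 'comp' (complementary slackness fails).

Gradient of f: grad f(x) = Q x + c = (1, 1)
Constraint values g_i(x) = a_i^T x - b_i:
  g_1((-3, 1)) = 0
Stationarity residual: grad f(x) + sum_i lambda_i a_i = (0, 0)
  -> stationarity OK
Primal feasibility (all g_i <= 0): OK
Dual feasibility (all lambda_i >= 0): OK
Complementary slackness (lambda_i * g_i(x) = 0 for all i): OK

Verdict: yes, KKT holds.

yes
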